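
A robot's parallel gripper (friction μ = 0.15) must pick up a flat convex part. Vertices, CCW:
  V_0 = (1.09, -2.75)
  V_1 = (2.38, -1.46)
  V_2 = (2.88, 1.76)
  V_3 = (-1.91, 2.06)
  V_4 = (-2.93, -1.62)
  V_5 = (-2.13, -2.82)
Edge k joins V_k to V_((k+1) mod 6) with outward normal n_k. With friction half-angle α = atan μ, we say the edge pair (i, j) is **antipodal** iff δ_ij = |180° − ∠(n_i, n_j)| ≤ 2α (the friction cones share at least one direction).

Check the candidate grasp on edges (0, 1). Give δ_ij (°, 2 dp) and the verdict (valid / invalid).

δ = 143.83°, invalid

α = atan 0.15 = 8.53°;  2α = 17.06°
edge 0: e_0 = (+1.29, +1.29);  n_0 = (+0.7071, -0.7071)
edge 1: e_1 = (+0.50, +3.22);  n_1 = (+0.9882, -0.1534)
∠(n_0, n_1) = 36.17°
δ = |180° − 36.17°| = 143.83°
143.83° > 2α = 17.06°  →  invalid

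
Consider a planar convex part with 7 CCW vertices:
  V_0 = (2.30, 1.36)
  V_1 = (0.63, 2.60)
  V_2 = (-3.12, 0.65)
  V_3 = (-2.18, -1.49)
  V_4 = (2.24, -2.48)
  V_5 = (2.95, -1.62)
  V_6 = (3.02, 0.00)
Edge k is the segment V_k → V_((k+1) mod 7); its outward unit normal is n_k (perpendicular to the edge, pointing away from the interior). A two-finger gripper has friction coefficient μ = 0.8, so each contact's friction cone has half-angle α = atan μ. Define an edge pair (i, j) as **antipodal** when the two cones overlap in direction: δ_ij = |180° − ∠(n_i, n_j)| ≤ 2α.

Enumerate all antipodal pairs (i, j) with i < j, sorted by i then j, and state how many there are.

count = 9; pairs: (0,2), (0,3), (1,3), (1,4), (1,5), (2,4), (2,5), (2,6), (3,6)

α = atan 0.8 = 38.66°;  2α = 77.32°
n_0 = (+0.5961, +0.8029)
n_1 = (-0.4614, +0.8872)
n_2 = (-0.9156, -0.4022)
n_3 = (-0.2186, -0.9758)
n_4 = (+0.7712, -0.6366)
n_5 = (+0.9991, -0.0432)
n_6 = (+0.8838, +0.4679)
  (0,1): δ = 115.93°  ·
  (0,2): δ = 29.69°  ✓
  (0,3): δ = 23.97°  ✓
  (0,4): δ = 87.05°  ·
  (0,5): δ = 124.12°  ·
  (0,6): δ = 154.49°  ·
  (1,2): δ = 93.76°  ·
  (1,3): δ = 40.10°  ✓
  (1,4): δ = 22.98°  ✓
  (1,5): δ = 60.05°  ✓
  (1,6): δ = 90.42°  ·
  (2,3): δ = 126.34°  ·
  (2,4): δ = 63.26°  ✓
  (2,5): δ = 26.19°  ✓
  (2,6): δ = 4.18°  ✓
  (3,4): δ = 116.92°  ·
  (3,5): δ = 79.85°  ·
  (3,6): δ = 49.48°  ✓
  (4,5): δ = 142.93°  ·
  (4,6): δ = 112.56°  ·
  (5,6): δ = 149.63°  ·
antipodal pairs: 9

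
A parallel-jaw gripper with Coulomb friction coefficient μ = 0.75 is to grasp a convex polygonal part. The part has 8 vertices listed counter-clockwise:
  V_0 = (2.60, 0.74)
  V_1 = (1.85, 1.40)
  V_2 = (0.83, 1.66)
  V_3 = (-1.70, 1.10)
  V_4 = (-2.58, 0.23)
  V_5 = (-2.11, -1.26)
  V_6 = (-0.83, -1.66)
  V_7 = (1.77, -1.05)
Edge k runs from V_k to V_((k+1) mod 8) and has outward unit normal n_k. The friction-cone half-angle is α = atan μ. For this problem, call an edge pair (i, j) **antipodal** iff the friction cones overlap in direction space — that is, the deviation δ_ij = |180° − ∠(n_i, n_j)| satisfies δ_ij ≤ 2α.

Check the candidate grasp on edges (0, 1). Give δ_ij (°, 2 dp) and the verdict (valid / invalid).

δ = 152.95°, invalid

α = atan 0.75 = 36.87°;  2α = 73.74°
edge 0: e_0 = (-0.75, +0.66);  n_0 = (+0.6606, +0.7507)
edge 1: e_1 = (-1.02, +0.26);  n_1 = (+0.2470, +0.9690)
∠(n_0, n_1) = 27.05°
δ = |180° − 27.05°| = 152.95°
152.95° > 2α = 73.74°  →  invalid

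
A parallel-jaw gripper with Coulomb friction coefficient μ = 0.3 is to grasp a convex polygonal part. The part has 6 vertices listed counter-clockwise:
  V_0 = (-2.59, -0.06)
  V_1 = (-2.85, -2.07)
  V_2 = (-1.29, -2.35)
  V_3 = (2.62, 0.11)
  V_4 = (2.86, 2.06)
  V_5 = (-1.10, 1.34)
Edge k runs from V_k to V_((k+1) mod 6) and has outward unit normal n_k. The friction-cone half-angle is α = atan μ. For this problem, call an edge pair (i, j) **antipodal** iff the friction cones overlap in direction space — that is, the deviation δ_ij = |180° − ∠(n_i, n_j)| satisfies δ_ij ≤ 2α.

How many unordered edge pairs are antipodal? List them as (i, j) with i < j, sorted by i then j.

α = atan 0.3 = 16.70°;  2α = 33.40°
n_0 = (-0.9917, +0.1283)
n_1 = (-0.1767, -0.9843)
n_2 = (+0.5325, -0.8464)
n_3 = (+0.9925, -0.1222)
n_4 = (-0.1789, +0.9839)
n_5 = (-0.6848, +0.7288)
  (0,1): δ = 92.81°  ·
  (0,2): δ = 50.45°  ·
  (0,3): δ = 0.35°  ✓
  (0,4): δ = 107.68°  ·
  (0,5): δ = 140.59°  ·
  (1,2): δ = 137.65°  ·
  (1,3): δ = 86.84°  ·
  (1,4): δ = 20.48°  ✓
  (1,5): δ = 53.39°  ·
  (2,3): δ = 129.19°  ·
  (2,4): δ = 21.87°  ✓
  (2,5): δ = 11.04°  ✓
  (3,4): δ = 72.68°  ·
  (3,5): δ = 39.77°  ·
  (4,5): δ = 147.09°  ·
antipodal pairs: 4

count = 4; pairs: (0,3), (1,4), (2,4), (2,5)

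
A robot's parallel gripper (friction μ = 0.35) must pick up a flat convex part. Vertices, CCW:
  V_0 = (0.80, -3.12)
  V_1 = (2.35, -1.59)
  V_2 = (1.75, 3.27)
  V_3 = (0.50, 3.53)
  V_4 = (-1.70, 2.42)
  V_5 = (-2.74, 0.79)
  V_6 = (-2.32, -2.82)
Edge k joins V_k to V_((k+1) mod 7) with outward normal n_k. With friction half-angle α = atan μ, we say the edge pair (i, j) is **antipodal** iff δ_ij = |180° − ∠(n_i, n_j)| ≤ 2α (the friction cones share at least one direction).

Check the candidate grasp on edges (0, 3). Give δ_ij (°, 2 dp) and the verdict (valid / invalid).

α = atan 0.35 = 19.29°;  2α = 38.58°
edge 0: e_0 = (+1.55, +1.53);  n_0 = (+0.7025, -0.7117)
edge 3: e_3 = (-2.20, -1.11);  n_3 = (-0.4505, +0.8928)
∠(n_0, n_3) = 162.15°
δ = |180° − 162.15°| = 17.85°
17.85° ≤ 2α = 38.58°  →  valid

δ = 17.85°, valid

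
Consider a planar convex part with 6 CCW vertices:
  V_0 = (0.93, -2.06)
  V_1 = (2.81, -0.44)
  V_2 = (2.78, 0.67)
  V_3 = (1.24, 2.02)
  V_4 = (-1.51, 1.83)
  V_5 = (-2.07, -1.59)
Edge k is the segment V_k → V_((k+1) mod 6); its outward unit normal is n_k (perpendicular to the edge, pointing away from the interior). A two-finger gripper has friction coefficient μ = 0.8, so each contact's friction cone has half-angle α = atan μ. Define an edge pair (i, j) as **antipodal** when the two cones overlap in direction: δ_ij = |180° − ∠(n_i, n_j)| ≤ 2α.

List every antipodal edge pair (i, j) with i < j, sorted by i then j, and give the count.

count = 6; pairs: (0,3), (0,4), (1,4), (2,4), (2,5), (3,5)

α = atan 0.8 = 38.66°;  2α = 77.32°
n_0 = (+0.6528, -0.7575)
n_1 = (+0.9996, +0.0270)
n_2 = (+0.6592, +0.7520)
n_3 = (-0.0689, +0.9976)
n_4 = (-0.9869, +0.1616)
n_5 = (-0.1548, -0.9879)
  (0,1): δ = 129.20°  ·
  (0,2): δ = 81.99°  ·
  (0,3): δ = 36.80°  ✓
  (0,4): δ = 39.95°  ✓
  (0,5): δ = 130.34°  ·
  (1,2): δ = 132.79°  ·
  (1,3): δ = 87.60°  ·
  (1,4): δ = 10.85°  ✓
  (1,5): δ = 79.55°  ·
  (2,3): δ = 134.81°  ·
  (2,4): δ = 58.06°  ✓
  (2,5): δ = 32.33°  ✓
  (3,4): δ = 103.25°  ·
  (3,5): δ = 12.86°  ✓
  (4,5): δ = 89.60°  ·
antipodal pairs: 6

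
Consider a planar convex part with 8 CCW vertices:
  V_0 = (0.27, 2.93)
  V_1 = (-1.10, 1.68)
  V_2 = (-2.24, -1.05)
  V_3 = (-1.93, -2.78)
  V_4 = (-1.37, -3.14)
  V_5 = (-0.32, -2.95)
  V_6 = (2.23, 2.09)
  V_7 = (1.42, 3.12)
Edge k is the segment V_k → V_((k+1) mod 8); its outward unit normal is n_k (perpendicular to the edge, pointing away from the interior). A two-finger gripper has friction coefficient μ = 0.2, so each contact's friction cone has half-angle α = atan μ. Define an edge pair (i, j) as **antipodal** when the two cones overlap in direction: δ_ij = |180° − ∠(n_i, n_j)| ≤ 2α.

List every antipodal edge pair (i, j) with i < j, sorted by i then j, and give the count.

α = atan 0.2 = 11.31°;  2α = 22.62°
n_0 = (-0.6740, +0.7387)
n_1 = (-0.9228, +0.3853)
n_2 = (-0.9843, -0.1764)
n_3 = (-0.5408, -0.8412)
n_4 = (+0.1781, -0.9840)
n_5 = (+0.8923, -0.4515)
n_6 = (+0.7861, +0.6182)
n_7 = (-0.1630, +0.9866)
  (0,1): δ = 155.04°  ·
  (0,2): δ = 122.22°  ·
  (0,3): δ = 75.11°  ·
  (0,4): δ = 32.12°  ·
  (0,5): δ = 20.79°  ✓
  (0,6): δ = 85.80°  ·
  (0,7): δ = 147.00°  ·
  (1,2): δ = 147.18°  ·
  (1,3): δ = 100.07°  ·
  (1,4): δ = 57.08°  ·
  (1,5): δ = 4.17°  ✓
  (1,6): δ = 60.85°  ·
  (1,7): δ = 122.05°  ·
  (2,3): δ = 132.89°  ·
  (2,4): δ = 89.90°  ·
  (2,5): δ = 37.00°  ·
  (2,6): δ = 28.02°  ·
  (2,7): δ = 89.22°  ·
  (3,4): δ = 137.01°  ·
  (3,5): δ = 84.10°  ·
  (3,6): δ = 19.08°  ✓
  (3,7): δ = 42.12°  ·
  (4,5): δ = 127.09°  ·
  (4,6): δ = 62.08°  ·
  (4,7): δ = 0.88°  ✓
  (5,6): δ = 114.98°  ·
  (5,7): δ = 53.78°  ·
  (6,7): δ = 118.80°  ·
antipodal pairs: 4

count = 4; pairs: (0,5), (1,5), (3,6), (4,7)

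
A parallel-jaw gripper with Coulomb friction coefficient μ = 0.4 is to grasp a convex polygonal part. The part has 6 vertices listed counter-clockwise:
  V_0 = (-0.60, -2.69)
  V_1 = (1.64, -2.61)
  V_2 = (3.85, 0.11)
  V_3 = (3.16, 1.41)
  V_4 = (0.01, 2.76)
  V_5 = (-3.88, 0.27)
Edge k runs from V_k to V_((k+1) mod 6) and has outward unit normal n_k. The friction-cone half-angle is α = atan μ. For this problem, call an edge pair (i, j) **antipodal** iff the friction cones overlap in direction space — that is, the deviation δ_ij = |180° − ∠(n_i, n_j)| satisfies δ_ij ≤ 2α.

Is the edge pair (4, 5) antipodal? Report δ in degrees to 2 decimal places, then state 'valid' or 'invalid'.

α = atan 0.4 = 21.80°;  2α = 43.60°
edge 4: e_4 = (-3.89, -2.49);  n_4 = (-0.5391, +0.8422)
edge 5: e_5 = (+3.28, -2.96);  n_5 = (-0.6700, -0.7424)
∠(n_4, n_5) = 105.31°
δ = |180° − 105.31°| = 74.69°
74.69° > 2α = 43.60°  →  invalid

δ = 74.69°, invalid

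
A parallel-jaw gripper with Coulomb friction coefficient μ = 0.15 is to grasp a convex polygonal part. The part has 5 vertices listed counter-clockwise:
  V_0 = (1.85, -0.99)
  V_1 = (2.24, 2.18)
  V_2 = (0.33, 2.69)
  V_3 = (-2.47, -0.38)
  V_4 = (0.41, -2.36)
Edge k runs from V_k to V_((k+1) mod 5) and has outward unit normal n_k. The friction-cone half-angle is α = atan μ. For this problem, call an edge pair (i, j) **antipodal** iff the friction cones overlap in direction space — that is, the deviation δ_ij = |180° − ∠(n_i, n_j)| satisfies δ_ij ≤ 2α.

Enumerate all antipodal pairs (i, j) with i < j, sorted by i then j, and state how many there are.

α = atan 0.15 = 8.53°;  2α = 17.06°
n_0 = (+0.9925, -0.1221)
n_1 = (+0.2580, +0.9662)
n_2 = (-0.7389, +0.6739)
n_3 = (-0.5665, -0.8240)
n_4 = (+0.6893, -0.7245)
  (0,1): δ = 97.94°  ·
  (0,2): δ = 35.35°  ·
  (0,3): δ = 62.51°  ·
  (0,4): δ = 140.59°  ·
  (1,2): δ = 117.42°  ·
  (1,3): δ = 19.56°  ·
  (1,4): δ = 58.52°  ·
  (2,3): δ = 82.14°  ·
  (2,4): δ = 4.06°  ✓
  (3,4): δ = 101.92°  ·
antipodal pairs: 1

count = 1; pairs: (2,4)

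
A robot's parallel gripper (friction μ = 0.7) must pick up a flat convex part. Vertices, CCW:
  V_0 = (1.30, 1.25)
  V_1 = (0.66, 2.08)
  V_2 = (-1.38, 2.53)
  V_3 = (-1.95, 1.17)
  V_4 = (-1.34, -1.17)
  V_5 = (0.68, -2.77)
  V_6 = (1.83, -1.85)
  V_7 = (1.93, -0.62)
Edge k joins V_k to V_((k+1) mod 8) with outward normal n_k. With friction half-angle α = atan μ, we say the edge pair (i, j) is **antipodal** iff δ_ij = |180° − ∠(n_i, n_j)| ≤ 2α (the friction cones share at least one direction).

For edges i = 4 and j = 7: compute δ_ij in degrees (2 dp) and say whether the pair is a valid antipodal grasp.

α = atan 0.7 = 34.99°;  2α = 69.98°
edge 4: e_4 = (+2.02, -1.60);  n_4 = (-0.6209, -0.7839)
edge 7: e_7 = (-0.63, +1.87);  n_7 = (+0.9477, +0.3193)
∠(n_4, n_7) = 147.00°
δ = |180° − 147.00°| = 33.00°
33.00° ≤ 2α = 69.98°  →  valid

δ = 33.00°, valid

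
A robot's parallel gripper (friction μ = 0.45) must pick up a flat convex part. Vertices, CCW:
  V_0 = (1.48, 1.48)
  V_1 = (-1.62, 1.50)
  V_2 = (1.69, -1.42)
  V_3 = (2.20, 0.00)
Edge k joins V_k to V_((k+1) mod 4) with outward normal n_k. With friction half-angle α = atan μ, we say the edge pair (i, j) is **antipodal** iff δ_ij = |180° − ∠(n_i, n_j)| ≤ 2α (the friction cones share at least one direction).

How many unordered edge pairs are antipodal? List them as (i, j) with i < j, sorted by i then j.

count = 2; pairs: (0,1), (1,3)

α = atan 0.45 = 24.23°;  2α = 48.46°
n_0 = (+0.0065, +1.0000)
n_1 = (-0.6615, -0.7499)
n_2 = (+0.9411, -0.3380)
n_3 = (+0.8992, +0.4375)
  (0,1): δ = 41.05°  ✓
  (0,2): δ = 70.61°  ·
  (0,3): δ = 116.31°  ·
  (1,2): δ = 68.34°  ·
  (1,3): δ = 22.64°  ✓
  (2,3): δ = 134.30°  ·
antipodal pairs: 2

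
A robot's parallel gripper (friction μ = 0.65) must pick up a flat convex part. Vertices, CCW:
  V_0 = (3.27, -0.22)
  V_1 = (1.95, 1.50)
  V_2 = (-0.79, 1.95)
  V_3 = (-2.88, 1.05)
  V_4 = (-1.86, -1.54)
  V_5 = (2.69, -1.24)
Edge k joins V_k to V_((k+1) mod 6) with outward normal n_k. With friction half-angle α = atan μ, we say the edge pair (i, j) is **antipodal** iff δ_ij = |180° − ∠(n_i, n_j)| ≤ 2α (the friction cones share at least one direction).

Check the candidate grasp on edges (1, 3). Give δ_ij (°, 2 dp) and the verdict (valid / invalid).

α = atan 0.65 = 33.02°;  2α = 66.05°
edge 1: e_1 = (-2.74, +0.45);  n_1 = (+0.1621, +0.9868)
edge 3: e_3 = (+1.02, -2.59);  n_3 = (-0.9304, -0.3664)
∠(n_1, n_3) = 120.82°
δ = |180° − 120.82°| = 59.18°
59.18° ≤ 2α = 66.05°  →  valid

δ = 59.18°, valid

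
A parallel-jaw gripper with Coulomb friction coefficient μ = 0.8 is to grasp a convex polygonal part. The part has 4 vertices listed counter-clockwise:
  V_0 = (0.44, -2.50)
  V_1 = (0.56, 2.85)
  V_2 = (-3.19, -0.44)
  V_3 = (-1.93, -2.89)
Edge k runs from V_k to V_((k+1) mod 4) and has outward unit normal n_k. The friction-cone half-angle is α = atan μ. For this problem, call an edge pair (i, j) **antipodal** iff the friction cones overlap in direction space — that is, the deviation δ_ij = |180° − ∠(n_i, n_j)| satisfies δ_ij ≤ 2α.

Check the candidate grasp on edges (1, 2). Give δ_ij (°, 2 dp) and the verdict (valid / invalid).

δ = 104.05°, invalid

α = atan 0.8 = 38.66°;  2α = 77.32°
edge 1: e_1 = (-3.75, -3.29);  n_1 = (-0.6595, +0.7517)
edge 2: e_2 = (+1.26, -2.45);  n_2 = (-0.8893, -0.4573)
∠(n_1, n_2) = 75.95°
δ = |180° − 75.95°| = 104.05°
104.05° > 2α = 77.32°  →  invalid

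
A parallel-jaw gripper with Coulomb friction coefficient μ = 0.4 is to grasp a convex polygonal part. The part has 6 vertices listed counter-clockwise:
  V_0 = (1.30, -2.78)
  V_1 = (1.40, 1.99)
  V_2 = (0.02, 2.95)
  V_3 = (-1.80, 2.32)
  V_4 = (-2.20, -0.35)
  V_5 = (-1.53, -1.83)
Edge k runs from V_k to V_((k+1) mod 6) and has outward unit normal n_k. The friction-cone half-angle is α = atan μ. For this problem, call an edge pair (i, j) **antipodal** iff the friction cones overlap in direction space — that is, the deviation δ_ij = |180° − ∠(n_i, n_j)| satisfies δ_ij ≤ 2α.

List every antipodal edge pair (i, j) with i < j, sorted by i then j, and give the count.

α = atan 0.4 = 21.80°;  2α = 43.60°
n_0 = (+0.9998, -0.0210)
n_1 = (+0.5711, +0.8209)
n_2 = (-0.3271, +0.9450)
n_3 = (-0.9890, +0.1482)
n_4 = (-0.9110, -0.4124)
n_5 = (-0.3182, -0.9480)
  (0,1): δ = 123.62°  ·
  (0,2): δ = 69.71°  ·
  (0,3): δ = 7.32°  ✓
  (0,4): δ = 25.56°  ✓
  (0,5): δ = 72.64°  ·
  (1,2): δ = 126.08°  ·
  (1,3): δ = 63.70°  ·
  (1,4): δ = 30.82°  ✓
  (1,5): δ = 16.27°  ✓
  (2,3): δ = 117.61°  ·
  (2,4): δ = 84.74°  ·
  (2,5): δ = 37.65°  ✓
  (3,4): δ = 147.12°  ·
  (3,5): δ = 100.04°  ·
  (4,5): δ = 132.91°  ·
antipodal pairs: 5

count = 5; pairs: (0,3), (0,4), (1,4), (1,5), (2,5)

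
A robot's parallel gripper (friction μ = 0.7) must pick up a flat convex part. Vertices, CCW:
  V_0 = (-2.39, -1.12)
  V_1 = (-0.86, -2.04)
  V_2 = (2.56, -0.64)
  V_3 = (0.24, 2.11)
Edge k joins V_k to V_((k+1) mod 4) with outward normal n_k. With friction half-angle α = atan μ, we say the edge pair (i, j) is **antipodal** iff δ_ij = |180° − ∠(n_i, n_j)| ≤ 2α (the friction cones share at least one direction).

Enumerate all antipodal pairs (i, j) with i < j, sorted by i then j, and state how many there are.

count = 2; pairs: (0,2), (1,3)

α = atan 0.7 = 34.99°;  2α = 69.98°
n_0 = (-0.5153, -0.8570)
n_1 = (+0.3788, -0.9255)
n_2 = (+0.7643, +0.6448)
n_3 = (-0.7755, +0.6314)
  (0,1): δ = 126.72°  ·
  (0,2): δ = 18.83°  ✓
  (0,3): δ = 81.86°  ·
  (1,2): δ = 72.11°  ·
  (1,3): δ = 28.58°  ✓
  (2,3): δ = 79.31°  ·
antipodal pairs: 2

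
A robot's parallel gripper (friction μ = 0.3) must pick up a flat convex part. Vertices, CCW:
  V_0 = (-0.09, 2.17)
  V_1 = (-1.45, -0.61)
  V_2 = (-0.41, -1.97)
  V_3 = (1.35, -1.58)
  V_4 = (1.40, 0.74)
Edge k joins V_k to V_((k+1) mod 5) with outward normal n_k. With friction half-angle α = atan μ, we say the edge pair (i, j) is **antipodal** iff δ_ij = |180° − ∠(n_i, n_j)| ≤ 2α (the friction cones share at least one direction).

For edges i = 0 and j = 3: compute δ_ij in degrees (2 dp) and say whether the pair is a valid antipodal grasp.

α = atan 0.3 = 16.70°;  2α = 33.40°
edge 0: e_0 = (-1.36, -2.78);  n_0 = (-0.8983, +0.4394)
edge 3: e_3 = (+0.05, +2.32);  n_3 = (+0.9998, -0.0215)
∠(n_0, n_3) = 155.17°
δ = |180° − 155.17°| = 24.83°
24.83° ≤ 2α = 33.40°  →  valid

δ = 24.83°, valid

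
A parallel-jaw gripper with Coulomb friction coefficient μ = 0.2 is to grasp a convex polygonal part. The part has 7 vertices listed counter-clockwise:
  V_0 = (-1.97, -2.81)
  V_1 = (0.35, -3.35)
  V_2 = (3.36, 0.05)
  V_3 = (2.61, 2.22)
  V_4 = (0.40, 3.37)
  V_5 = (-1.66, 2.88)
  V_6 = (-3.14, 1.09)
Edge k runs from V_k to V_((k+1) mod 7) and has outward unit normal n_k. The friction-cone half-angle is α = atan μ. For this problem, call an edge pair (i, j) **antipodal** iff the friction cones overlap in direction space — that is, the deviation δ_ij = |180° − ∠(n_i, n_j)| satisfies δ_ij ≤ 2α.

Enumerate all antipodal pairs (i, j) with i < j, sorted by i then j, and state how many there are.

count = 3; pairs: (0,3), (1,5), (2,6)

α = atan 0.2 = 11.31°;  2α = 22.62°
n_0 = (-0.2267, -0.9740)
n_1 = (+0.7487, -0.6629)
n_2 = (+0.9451, +0.3267)
n_3 = (+0.4616, +0.8871)
n_4 = (-0.2314, +0.9729)
n_5 = (-0.7707, +0.6372)
n_6 = (-0.9578, -0.2873)
  (0,1): δ = 118.42°  ·
  (0,2): δ = 57.83°  ·
  (0,3): δ = 14.39°  ✓
  (0,4): δ = 26.48°  ·
  (0,5): δ = 63.52°  ·
  (0,6): δ = 119.80°  ·
  (1,2): δ = 119.42°  ·
  (1,3): δ = 75.97°  ·
  (1,4): δ = 35.10°  ·
  (1,5): δ = 1.93°  ✓
  (1,6): δ = 58.22°  ·
  (2,3): δ = 136.56°  ·
  (2,4): δ = 95.69°  ·
  (2,5): δ = 58.65°  ·
  (2,6): δ = 2.37°  ✓
  (3,4): δ = 139.13°  ·
  (3,5): δ = 102.09°  ·
  (3,6): δ = 45.81°  ·
  (4,5): δ = 142.96°  ·
  (4,6): δ = 86.68°  ·
  (5,6): δ = 123.72°  ·
antipodal pairs: 3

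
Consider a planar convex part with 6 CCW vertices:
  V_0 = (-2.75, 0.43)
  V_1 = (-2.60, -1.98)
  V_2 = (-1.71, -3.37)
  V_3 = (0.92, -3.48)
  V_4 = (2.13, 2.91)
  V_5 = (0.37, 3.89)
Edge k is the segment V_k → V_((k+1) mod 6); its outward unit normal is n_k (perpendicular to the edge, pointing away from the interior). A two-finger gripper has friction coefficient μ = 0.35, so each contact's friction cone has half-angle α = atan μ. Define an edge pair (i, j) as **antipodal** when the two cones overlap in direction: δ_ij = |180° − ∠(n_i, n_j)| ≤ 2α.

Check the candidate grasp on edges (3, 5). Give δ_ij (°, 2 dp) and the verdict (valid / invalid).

α = atan 0.35 = 19.29°;  2α = 38.58°
edge 3: e_3 = (+1.21, +6.39);  n_3 = (+0.9825, -0.1861)
edge 5: e_5 = (-3.12, -3.46);  n_5 = (-0.7427, +0.6697)
∠(n_3, n_5) = 148.68°
δ = |180° − 148.68°| = 31.32°
31.32° ≤ 2α = 38.58°  →  valid

δ = 31.32°, valid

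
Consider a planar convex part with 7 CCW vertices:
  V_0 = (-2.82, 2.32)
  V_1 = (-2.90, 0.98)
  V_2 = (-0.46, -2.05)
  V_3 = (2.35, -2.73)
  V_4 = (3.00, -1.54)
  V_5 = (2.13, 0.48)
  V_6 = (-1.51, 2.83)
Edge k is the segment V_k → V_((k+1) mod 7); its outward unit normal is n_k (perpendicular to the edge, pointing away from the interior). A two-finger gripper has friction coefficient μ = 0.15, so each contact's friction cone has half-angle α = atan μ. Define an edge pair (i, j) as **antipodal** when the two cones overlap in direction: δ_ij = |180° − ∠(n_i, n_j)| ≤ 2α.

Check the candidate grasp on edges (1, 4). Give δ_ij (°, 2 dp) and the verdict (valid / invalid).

α = atan 0.15 = 8.53°;  2α = 17.06°
edge 1: e_1 = (+2.44, -3.03);  n_1 = (-0.7789, -0.6272)
edge 4: e_4 = (-0.87, +2.02);  n_4 = (+0.9184, +0.3956)
∠(n_1, n_4) = 164.46°
δ = |180° − 164.46°| = 15.54°
15.54° ≤ 2α = 17.06°  →  valid

δ = 15.54°, valid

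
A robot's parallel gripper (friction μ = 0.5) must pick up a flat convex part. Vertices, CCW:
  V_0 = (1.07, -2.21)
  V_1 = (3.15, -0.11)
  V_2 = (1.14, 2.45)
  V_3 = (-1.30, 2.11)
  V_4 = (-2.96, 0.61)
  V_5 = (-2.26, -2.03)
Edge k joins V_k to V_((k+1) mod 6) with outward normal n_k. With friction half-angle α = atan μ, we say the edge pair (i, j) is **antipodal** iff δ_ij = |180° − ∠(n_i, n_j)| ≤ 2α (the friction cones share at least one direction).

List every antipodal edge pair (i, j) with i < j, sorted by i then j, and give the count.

count = 6; pairs: (0,2), (0,3), (1,4), (1,5), (2,5), (3,5)

α = atan 0.5 = 26.57°;  2α = 53.13°
n_0 = (+0.7105, -0.7037)
n_1 = (+0.7865, +0.6176)
n_2 = (-0.1380, +0.9904)
n_3 = (-0.6704, +0.7420)
n_4 = (-0.9666, -0.2563)
n_5 = (-0.0540, -0.9985)
  (0,1): δ = 97.14°  ·
  (0,2): δ = 37.34°  ✓
  (0,3): δ = 3.17°  ✓
  (0,4): δ = 59.58°  ·
  (0,5): δ = 131.63°  ·
  (1,2): δ = 120.20°  ·
  (1,3): δ = 86.04°  ·
  (1,4): δ = 23.29°  ✓
  (1,5): δ = 48.77°  ✓
  (2,3): δ = 145.83°  ·
  (2,4): δ = 83.08°  ·
  (2,5): δ = 11.03°  ✓
  (3,4): δ = 117.25°  ·
  (3,5): δ = 45.20°  ✓
  (4,5): δ = 107.94°  ·
antipodal pairs: 6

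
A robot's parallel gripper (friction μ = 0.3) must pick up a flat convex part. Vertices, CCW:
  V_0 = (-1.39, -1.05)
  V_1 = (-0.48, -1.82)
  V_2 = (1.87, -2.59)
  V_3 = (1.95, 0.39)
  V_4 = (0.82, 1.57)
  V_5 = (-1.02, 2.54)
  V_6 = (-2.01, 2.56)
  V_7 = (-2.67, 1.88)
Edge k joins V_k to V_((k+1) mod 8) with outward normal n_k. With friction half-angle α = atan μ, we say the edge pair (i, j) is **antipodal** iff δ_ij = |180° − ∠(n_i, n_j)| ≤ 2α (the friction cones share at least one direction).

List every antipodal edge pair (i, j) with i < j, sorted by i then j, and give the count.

count = 7; pairs: (0,3), (0,4), (1,3), (1,4), (1,5), (2,7), (3,7)

α = atan 0.3 = 16.70°;  2α = 33.40°
n_0 = (-0.6459, -0.7634)
n_1 = (-0.3114, -0.9503)
n_2 = (+0.9996, -0.0268)
n_3 = (+0.7222, +0.6916)
n_4 = (+0.4663, +0.8846)
n_5 = (+0.0202, +0.9998)
n_6 = (-0.7176, +0.6965)
n_7 = (-0.9164, -0.4003)
  (0,1): δ = 157.91°  ·
  (0,2): δ = 51.30°  ·
  (0,3): δ = 6.00°  ✓
  (0,4): δ = 12.44°  ✓
  (0,5): δ = 39.08°  ·
  (0,6): δ = 86.09°  ·
  (0,7): δ = 153.83°  ·
  (1,2): δ = 73.40°  ·
  (1,3): δ = 28.10°  ✓
  (1,4): δ = 9.66°  ✓
  (1,5): δ = 16.98°  ✓
  (1,6): δ = 64.00°  ·
  (1,7): δ = 131.74°  ·
  (2,3): δ = 134.70°  ·
  (2,4): δ = 116.26°  ·
  (2,5): δ = 89.62°  ·
  (2,6): δ = 42.61°  ·
  (2,7): δ = 25.14°  ✓
  (3,4): δ = 161.56°  ·
  (3,5): δ = 134.92°  ·
  (3,6): δ = 87.90°  ·
  (3,7): δ = 20.16°  ✓
  (4,5): δ = 153.36°  ·
  (4,6): δ = 106.35°  ·
  (4,7): δ = 38.60°  ·
  (5,6): δ = 132.99°  ·
  (5,7): δ = 65.24°  ·
  (6,7): δ = 112.26°  ·
antipodal pairs: 7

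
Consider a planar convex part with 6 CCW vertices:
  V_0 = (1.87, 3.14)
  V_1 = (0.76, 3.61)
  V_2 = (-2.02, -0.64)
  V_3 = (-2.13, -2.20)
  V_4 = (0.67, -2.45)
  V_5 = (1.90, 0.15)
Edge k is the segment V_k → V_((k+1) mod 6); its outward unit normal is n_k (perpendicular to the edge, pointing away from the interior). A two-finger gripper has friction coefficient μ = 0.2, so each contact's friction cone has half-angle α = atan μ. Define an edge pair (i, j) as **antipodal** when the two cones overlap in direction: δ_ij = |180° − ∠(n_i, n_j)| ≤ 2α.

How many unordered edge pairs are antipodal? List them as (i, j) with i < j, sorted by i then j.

α = atan 0.2 = 11.31°;  2α = 22.62°
n_0 = (+0.3899, +0.9209)
n_1 = (-0.8369, +0.5474)
n_2 = (-0.9975, +0.0703)
n_3 = (-0.0889, -0.9960)
n_4 = (+0.9040, -0.4276)
n_5 = (+0.9999, +0.0100)
  (0,1): δ = 100.24°  ·
  (0,2): δ = 71.08°  ·
  (0,3): δ = 17.85°  ✓
  (0,4): δ = 87.63°  ·
  (0,5): δ = 113.52°  ·
  (1,2): δ = 150.84°  ·
  (1,3): δ = 61.91°  ·
  (1,4): δ = 7.87°  ✓
  (1,5): δ = 33.76°  ·
  (2,3): δ = 91.07°  ·
  (2,4): δ = 21.28°  ✓
  (2,5): δ = 4.61°  ✓
  (3,4): δ = 110.22°  ·
  (3,5): δ = 84.32°  ·
  (4,5): δ = 154.11°  ·
antipodal pairs: 4

count = 4; pairs: (0,3), (1,4), (2,4), (2,5)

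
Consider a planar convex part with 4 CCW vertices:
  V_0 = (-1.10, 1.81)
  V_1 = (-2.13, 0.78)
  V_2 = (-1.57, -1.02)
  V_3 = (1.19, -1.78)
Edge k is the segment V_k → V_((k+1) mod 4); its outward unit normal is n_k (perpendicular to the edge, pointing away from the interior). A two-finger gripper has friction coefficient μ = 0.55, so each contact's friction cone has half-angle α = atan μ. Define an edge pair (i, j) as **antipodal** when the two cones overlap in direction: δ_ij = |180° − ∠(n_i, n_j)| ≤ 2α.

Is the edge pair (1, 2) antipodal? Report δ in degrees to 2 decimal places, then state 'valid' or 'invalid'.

α = atan 0.55 = 28.81°;  2α = 57.62°
edge 1: e_1 = (+0.56, -1.80);  n_1 = (-0.9549, -0.2971)
edge 2: e_2 = (+2.76, -0.76);  n_2 = (-0.2655, -0.9641)
∠(n_1, n_2) = 57.32°
δ = |180° − 57.32°| = 122.68°
122.68° > 2α = 57.62°  →  invalid

δ = 122.68°, invalid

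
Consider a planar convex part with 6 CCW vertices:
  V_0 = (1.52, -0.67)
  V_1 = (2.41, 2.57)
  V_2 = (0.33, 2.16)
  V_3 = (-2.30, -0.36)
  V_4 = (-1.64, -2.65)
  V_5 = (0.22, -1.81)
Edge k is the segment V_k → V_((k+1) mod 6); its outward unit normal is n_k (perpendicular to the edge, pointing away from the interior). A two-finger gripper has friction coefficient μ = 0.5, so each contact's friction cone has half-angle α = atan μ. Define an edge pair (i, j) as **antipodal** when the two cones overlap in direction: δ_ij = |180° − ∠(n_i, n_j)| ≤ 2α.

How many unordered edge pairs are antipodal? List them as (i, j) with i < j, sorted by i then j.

count = 6; pairs: (0,2), (0,3), (1,4), (1,5), (2,4), (2,5)

α = atan 0.5 = 26.57°;  2α = 53.13°
n_0 = (+0.9643, -0.2649)
n_1 = (-0.1934, +0.9811)
n_2 = (-0.6918, +0.7220)
n_3 = (-0.9609, -0.2769)
n_4 = (+0.4116, -0.9114)
n_5 = (+0.6593, -0.7519)
  (0,1): δ = 63.49°  ·
  (0,2): δ = 30.86°  ✓
  (0,3): δ = 31.44°  ✓
  (0,4): δ = 129.66°  ·
  (0,5): δ = 146.61°  ·
  (1,2): δ = 147.37°  ·
  (1,3): δ = 85.07°  ·
  (1,4): δ = 13.15°  ✓
  (1,5): δ = 30.10°  ✓
  (2,3): δ = 117.70°  ·
  (2,4): δ = 19.47°  ✓
  (2,5): δ = 2.53°  ✓
  (3,4): δ = 81.77°  ·
  (3,5): δ = 64.83°  ·
  (4,5): δ = 163.06°  ·
antipodal pairs: 6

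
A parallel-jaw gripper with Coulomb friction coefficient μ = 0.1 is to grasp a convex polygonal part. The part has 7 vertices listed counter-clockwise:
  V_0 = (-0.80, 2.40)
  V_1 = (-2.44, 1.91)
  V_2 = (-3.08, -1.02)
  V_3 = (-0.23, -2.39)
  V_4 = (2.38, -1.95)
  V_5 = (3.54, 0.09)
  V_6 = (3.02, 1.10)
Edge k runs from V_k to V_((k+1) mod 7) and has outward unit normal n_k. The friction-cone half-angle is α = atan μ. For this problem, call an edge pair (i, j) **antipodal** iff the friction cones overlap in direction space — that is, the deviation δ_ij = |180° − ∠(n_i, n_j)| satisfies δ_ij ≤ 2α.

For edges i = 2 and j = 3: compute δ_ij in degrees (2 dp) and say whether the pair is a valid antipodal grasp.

α = atan 0.1 = 5.71°;  2α = 11.42°
edge 2: e_2 = (+2.85, -1.37);  n_2 = (-0.4332, -0.9013)
edge 3: e_3 = (+2.61, +0.44);  n_3 = (+0.1662, -0.9861)
∠(n_2, n_3) = 35.24°
δ = |180° − 35.24°| = 144.76°
144.76° > 2α = 11.42°  →  invalid

δ = 144.76°, invalid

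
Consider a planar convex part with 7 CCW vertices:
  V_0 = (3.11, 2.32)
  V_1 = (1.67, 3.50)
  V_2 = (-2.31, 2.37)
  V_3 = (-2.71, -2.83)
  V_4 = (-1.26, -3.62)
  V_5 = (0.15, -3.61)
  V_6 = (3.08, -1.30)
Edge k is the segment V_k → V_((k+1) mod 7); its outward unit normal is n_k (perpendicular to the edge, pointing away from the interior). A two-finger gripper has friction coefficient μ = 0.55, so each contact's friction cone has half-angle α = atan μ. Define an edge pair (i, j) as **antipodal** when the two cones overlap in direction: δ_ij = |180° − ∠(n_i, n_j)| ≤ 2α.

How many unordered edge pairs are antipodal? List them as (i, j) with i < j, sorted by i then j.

count = 8; pairs: (0,2), (0,3), (0,4), (1,3), (1,4), (1,5), (2,5), (2,6)

α = atan 0.55 = 28.81°;  2α = 57.62°
n_0 = (+0.6338, +0.7735)
n_1 = (-0.2731, +0.9620)
n_2 = (-0.9971, +0.0767)
n_3 = (-0.4784, -0.8781)
n_4 = (+0.0071, -1.0000)
n_5 = (+0.6191, -0.7853)
n_6 = (+1.0000, -0.0083)
  (0,1): δ = 124.82°  ·
  (0,2): δ = 55.07°  ✓
  (0,3): δ = 10.75°  ✓
  (0,4): δ = 39.74°  ✓
  (0,5): δ = 77.58°  ·
  (0,6): δ = 128.86°  ·
  (1,2): δ = 110.25°  ·
  (1,3): δ = 44.43°  ✓
  (1,4): δ = 15.44°  ✓
  (1,5): δ = 22.40°  ✓
  (1,6): δ = 73.67°  ·
  (2,3): δ = 114.18°  ·
  (2,4): δ = 85.19°  ·
  (2,5): δ = 47.35°  ✓
  (2,6): δ = 3.92°  ✓
  (3,4): δ = 151.01°  ·
  (3,5): δ = 113.17°  ·
  (3,6): δ = 61.89°  ·
  (4,5): δ = 142.15°  ·
  (4,6): δ = 90.88°  ·
  (5,6): δ = 128.73°  ·
antipodal pairs: 8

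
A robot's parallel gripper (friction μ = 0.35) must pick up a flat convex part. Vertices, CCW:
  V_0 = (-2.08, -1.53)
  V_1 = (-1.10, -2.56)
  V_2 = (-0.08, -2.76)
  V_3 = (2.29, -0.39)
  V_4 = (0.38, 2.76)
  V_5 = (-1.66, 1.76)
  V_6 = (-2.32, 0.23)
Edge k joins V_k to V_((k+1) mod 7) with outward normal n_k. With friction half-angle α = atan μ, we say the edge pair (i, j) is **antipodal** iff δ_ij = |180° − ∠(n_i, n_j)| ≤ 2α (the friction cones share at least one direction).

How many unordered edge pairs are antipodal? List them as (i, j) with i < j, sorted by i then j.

count = 5; pairs: (0,3), (1,4), (2,4), (2,5), (3,6)

α = atan 0.35 = 19.29°;  2α = 38.58°
n_0 = (-0.7245, -0.6893)
n_1 = (-0.1924, -0.9813)
n_2 = (+0.7071, -0.7071)
n_3 = (+0.8551, +0.5185)
n_4 = (-0.4402, +0.8979)
n_5 = (-0.9182, +0.3961)
n_6 = (-0.9908, -0.1351)
  (0,1): δ = 144.67°  ·
  (0,2): δ = 88.58°  ·
  (0,3): δ = 12.34°  ✓
  (0,4): δ = 72.54°  ·
  (0,5): δ = 113.09°  ·
  (0,6): δ = 144.19°  ·
  (1,2): δ = 123.91°  ·
  (1,3): δ = 47.68°  ·
  (1,4): δ = 37.21°  ✓
  (1,5): δ = 77.76°  ·
  (1,6): δ = 108.86°  ·
  (2,3): δ = 103.77°  ·
  (2,4): δ = 18.89°  ✓
  (2,5): δ = 21.67°  ✓
  (2,6): δ = 52.77°  ·
  (3,4): δ = 95.12°  ·
  (3,5): δ = 54.56°  ·
  (3,6): δ = 23.47°  ✓
  (4,5): δ = 139.45°  ·
  (4,6): δ = 108.35°  ·
  (5,6): δ = 148.90°  ·
antipodal pairs: 5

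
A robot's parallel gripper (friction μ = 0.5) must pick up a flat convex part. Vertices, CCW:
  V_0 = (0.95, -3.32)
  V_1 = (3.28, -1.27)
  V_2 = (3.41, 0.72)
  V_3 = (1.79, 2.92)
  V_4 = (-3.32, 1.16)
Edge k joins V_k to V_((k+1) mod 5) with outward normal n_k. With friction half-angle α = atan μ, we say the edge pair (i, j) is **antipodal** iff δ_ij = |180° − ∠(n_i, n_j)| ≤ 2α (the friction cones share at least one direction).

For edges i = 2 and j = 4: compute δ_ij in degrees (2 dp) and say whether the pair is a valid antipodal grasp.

α = atan 0.5 = 26.57°;  2α = 53.13°
edge 2: e_2 = (-1.62, +2.20);  n_2 = (+0.8052, +0.5929)
edge 4: e_4 = (+4.27, -4.48);  n_4 = (-0.7239, -0.6899)
∠(n_2, n_4) = 172.74°
δ = |180° − 172.74°| = 7.26°
7.26° ≤ 2α = 53.13°  →  valid

δ = 7.26°, valid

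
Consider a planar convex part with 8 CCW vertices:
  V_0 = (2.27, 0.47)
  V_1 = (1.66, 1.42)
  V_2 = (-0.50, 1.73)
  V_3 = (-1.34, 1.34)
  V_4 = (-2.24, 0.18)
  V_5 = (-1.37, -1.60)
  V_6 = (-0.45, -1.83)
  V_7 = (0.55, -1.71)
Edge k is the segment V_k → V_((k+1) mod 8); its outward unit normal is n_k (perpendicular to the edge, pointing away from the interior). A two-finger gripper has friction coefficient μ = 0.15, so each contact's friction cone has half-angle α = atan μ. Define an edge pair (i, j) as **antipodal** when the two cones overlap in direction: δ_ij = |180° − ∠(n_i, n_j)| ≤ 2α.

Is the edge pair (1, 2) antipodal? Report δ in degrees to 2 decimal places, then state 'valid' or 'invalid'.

α = atan 0.15 = 8.53°;  2α = 17.06°
edge 1: e_1 = (-2.16, +0.31);  n_1 = (+0.1421, +0.9899)
edge 2: e_2 = (-0.84, -0.39);  n_2 = (-0.4211, +0.9070)
∠(n_1, n_2) = 33.07°
δ = |180° − 33.07°| = 146.93°
146.93° > 2α = 17.06°  →  invalid

δ = 146.93°, invalid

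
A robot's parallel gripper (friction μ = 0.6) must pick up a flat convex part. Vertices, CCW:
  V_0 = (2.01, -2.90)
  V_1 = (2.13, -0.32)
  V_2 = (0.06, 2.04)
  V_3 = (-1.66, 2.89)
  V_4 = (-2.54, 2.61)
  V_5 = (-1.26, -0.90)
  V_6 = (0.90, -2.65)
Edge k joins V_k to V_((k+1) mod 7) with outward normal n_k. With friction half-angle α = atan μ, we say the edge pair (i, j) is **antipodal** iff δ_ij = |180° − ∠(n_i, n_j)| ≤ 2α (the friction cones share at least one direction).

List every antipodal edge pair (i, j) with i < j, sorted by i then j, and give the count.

α = atan 0.6 = 30.96°;  2α = 61.93°
n_0 = (+0.9989, -0.0465)
n_1 = (+0.7518, +0.6594)
n_2 = (+0.4430, +0.8965)
n_3 = (-0.3032, +0.9529)
n_4 = (-0.9395, -0.3426)
n_5 = (-0.6295, -0.7770)
n_6 = (-0.2197, -0.9756)
  (0,1): δ = 136.08°  ·
  (0,2): δ = 113.63°  ·
  (0,3): δ = 69.69°  ·
  (0,4): δ = 22.70°  ✓
  (0,5): δ = 53.65°  ✓
  (0,6): δ = 79.97°  ·
  (1,2): δ = 157.55°  ·
  (1,3): δ = 113.60°  ·
  (1,4): δ = 21.22°  ✓
  (1,5): δ = 9.73°  ✓
  (1,6): δ = 36.05°  ✓
  (2,3): δ = 136.05°  ·
  (2,4): δ = 43.67°  ✓
  (2,5): δ = 12.72°  ✓
  (2,6): δ = 13.61°  ✓
  (3,4): δ = 87.61°  ·
  (3,5): δ = 56.66°  ✓
  (3,6): δ = 30.34°  ✓
  (4,5): δ = 149.05°  ·
  (4,6): δ = 122.73°  ·
  (5,6): δ = 153.68°  ·
antipodal pairs: 10

count = 10; pairs: (0,4), (0,5), (1,4), (1,5), (1,6), (2,4), (2,5), (2,6), (3,5), (3,6)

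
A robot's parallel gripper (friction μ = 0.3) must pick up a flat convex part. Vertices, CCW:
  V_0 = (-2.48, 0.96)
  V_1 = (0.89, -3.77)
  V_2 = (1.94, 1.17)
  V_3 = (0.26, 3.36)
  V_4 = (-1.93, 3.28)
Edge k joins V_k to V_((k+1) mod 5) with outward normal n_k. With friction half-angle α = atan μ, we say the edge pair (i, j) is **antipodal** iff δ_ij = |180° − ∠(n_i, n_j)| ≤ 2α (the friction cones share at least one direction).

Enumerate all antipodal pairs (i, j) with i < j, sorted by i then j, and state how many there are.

α = atan 0.3 = 16.70°;  2α = 33.40°
n_0 = (-0.8144, -0.5803)
n_1 = (+0.9781, -0.2079)
n_2 = (+0.7934, +0.6087)
n_3 = (-0.0365, +0.9993)
n_4 = (-0.9730, +0.2307)
  (0,1): δ = 47.47°  ·
  (0,2): δ = 2.02°  ✓
  (0,3): δ = 56.62°  ·
  (0,4): δ = 131.19°  ·
  (1,2): δ = 130.51°  ·
  (1,3): δ = 75.91°  ·
  (1,4): δ = 1.34°  ✓
  (2,3): δ = 125.40°  ·
  (2,4): δ = 50.83°  ·
  (3,4): δ = 105.43°  ·
antipodal pairs: 2

count = 2; pairs: (0,2), (1,4)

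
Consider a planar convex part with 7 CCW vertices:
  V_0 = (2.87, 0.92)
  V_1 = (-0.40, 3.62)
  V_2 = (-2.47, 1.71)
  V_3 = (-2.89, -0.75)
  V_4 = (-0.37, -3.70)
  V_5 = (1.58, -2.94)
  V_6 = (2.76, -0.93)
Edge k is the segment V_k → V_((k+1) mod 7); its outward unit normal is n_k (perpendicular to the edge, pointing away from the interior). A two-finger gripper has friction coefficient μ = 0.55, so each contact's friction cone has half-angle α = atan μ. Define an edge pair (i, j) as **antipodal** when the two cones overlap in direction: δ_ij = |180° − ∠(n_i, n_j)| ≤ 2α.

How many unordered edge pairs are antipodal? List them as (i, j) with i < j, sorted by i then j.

count = 7; pairs: (0,3), (1,4), (1,5), (1,6), (2,5), (2,6), (3,6)

α = atan 0.55 = 28.81°;  2α = 57.62°
n_0 = (+0.6367, +0.7711)
n_1 = (-0.6781, +0.7349)
n_2 = (-0.9857, +0.1683)
n_3 = (-0.7603, -0.6495)
n_4 = (+0.3631, -0.9317)
n_5 = (+0.8624, -0.5063)
n_6 = (+0.9982, -0.0594)
  (0,1): δ = 97.76°  ·
  (0,2): δ = 60.14°  ·
  (0,3): δ = 9.95°  ✓
  (0,4): δ = 60.84°  ·
  (0,5): δ = 99.13°  ·
  (0,6): δ = 126.14°  ·
  (1,2): δ = 142.39°  ·
  (1,3): δ = 92.19°  ·
  (1,4): δ = 21.40°  ✓
  (1,5): δ = 16.89°  ✓
  (1,6): δ = 43.90°  ✓
  (2,3): δ = 129.81°  ·
  (2,4): δ = 59.02°  ·
  (2,5): δ = 20.73°  ✓
  (2,6): δ = 6.29°  ✓
  (3,4): δ = 109.21°  ·
  (3,5): δ = 70.92°  ·
  (3,6): δ = 43.91°  ✓
  (4,5): δ = 141.71°  ·
  (4,6): δ = 114.70°  ·
  (5,6): δ = 152.99°  ·
antipodal pairs: 7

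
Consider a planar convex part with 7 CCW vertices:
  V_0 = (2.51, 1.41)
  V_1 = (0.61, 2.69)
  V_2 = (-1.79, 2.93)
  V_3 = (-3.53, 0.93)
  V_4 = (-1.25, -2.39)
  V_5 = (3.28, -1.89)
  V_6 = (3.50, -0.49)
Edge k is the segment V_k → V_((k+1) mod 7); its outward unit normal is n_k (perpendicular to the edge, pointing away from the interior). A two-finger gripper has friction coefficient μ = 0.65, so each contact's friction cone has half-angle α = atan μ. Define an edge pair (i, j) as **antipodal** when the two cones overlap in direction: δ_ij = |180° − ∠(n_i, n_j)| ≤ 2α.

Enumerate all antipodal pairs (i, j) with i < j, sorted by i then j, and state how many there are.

α = atan 0.65 = 33.02°;  2α = 66.05°
n_0 = (+0.5587, +0.8294)
n_1 = (+0.0995, +0.9950)
n_2 = (-0.7544, +0.6564)
n_3 = (-0.8243, -0.5661)
n_4 = (+0.1097, -0.9940)
n_5 = (+0.9879, -0.1552)
n_6 = (+0.8868, +0.4621)
  (0,1): δ = 151.74°  ·
  (0,2): δ = 97.06°  ·
  (0,3): δ = 21.55°  ✓
  (0,4): δ = 40.27°  ✓
  (0,5): δ = 115.04°  ·
  (0,6): δ = 151.49°  ·
  (1,2): δ = 125.31°  ·
  (1,3): δ = 49.81°  ✓
  (1,4): δ = 12.01°  ✓
  (1,5): δ = 86.78°  ·
  (1,6): δ = 123.23°  ·
  (2,3): δ = 104.50°  ·
  (2,4): δ = 42.68°  ✓
  (2,5): δ = 32.09°  ✓
  (2,6): δ = 68.55°  ·
  (3,4): δ = 118.18°  ·
  (3,5): δ = 43.41°  ✓
  (3,6): δ = 6.96°  ✓
  (4,5): δ = 105.23°  ·
  (4,6): δ = 68.78°  ·
  (5,6): δ = 143.55°  ·
antipodal pairs: 8

count = 8; pairs: (0,3), (0,4), (1,3), (1,4), (2,4), (2,5), (3,5), (3,6)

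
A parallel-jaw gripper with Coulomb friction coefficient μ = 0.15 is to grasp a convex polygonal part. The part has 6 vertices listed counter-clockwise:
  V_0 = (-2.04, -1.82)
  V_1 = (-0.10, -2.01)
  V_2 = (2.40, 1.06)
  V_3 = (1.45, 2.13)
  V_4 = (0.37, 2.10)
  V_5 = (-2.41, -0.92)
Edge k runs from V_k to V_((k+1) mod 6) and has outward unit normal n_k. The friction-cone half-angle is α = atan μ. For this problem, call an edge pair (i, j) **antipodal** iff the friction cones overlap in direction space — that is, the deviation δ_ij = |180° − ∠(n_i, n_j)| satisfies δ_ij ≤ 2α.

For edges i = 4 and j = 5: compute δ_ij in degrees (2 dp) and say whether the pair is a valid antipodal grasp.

α = atan 0.15 = 8.53°;  2α = 17.06°
edge 4: e_4 = (-2.78, -3.02);  n_4 = (-0.7357, +0.6773)
edge 5: e_5 = (+0.37, -0.90);  n_5 = (-0.9249, -0.3802)
∠(n_4, n_5) = 64.98°
δ = |180° − 64.98°| = 115.02°
115.02° > 2α = 17.06°  →  invalid

δ = 115.02°, invalid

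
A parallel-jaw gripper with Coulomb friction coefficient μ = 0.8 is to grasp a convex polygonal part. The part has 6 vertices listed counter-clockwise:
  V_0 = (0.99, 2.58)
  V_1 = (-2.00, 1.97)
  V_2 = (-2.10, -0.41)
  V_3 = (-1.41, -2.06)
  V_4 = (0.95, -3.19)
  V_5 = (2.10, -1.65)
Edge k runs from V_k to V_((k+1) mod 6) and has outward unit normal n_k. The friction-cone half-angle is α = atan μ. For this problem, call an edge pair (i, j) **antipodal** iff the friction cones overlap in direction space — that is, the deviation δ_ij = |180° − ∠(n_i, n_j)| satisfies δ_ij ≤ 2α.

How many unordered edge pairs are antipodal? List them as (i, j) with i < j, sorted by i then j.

count = 7; pairs: (0,3), (0,4), (1,4), (1,5), (2,4), (2,5), (3,5)

α = atan 0.8 = 38.66°;  2α = 77.32°
n_0 = (-0.1999, +0.9798)
n_1 = (-0.9991, +0.0420)
n_2 = (-0.9226, -0.3858)
n_3 = (-0.4319, -0.9019)
n_4 = (+0.8012, -0.5983)
n_5 = (+0.9673, +0.2538)
  (0,1): δ = 103.94°  ·
  (0,2): δ = 78.84°  ·
  (0,3): δ = 37.12°  ✓
  (0,4): δ = 41.72°  ✓
  (0,5): δ = 93.17°  ·
  (1,2): δ = 154.90°  ·
  (1,3): δ = 113.18°  ·
  (1,4): δ = 34.34°  ✓
  (1,5): δ = 17.11°  ✓
  (2,3): δ = 138.28°  ·
  (2,4): δ = 59.44°  ✓
  (2,5): δ = 7.99°  ✓
  (3,4): δ = 101.16°  ·
  (3,5): δ = 49.71°  ✓
  (4,5): δ = 128.55°  ·
antipodal pairs: 7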